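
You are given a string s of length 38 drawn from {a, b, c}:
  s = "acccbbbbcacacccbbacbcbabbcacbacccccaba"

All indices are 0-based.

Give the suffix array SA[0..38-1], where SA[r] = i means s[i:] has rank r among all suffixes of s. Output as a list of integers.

sorted suffixes:
  #0 SA[0]=37  'a'
  #1 SA[1]=35  'aba'
  #2 SA[2]=22  'abbcacbacccccaba'
  #3 SA[3]=9  'acacccbbacbcbabbcacbacccccaba'
  #4 SA[4]=26  'acbacccccaba'
  #5 SA[5]=17  'acbcbabbcacbacccccaba'
  #6 SA[6]=11  'acccbbacbcbabbcacbacccccaba'
  #7 SA[7]=0  'acccbbbbcacacccbbacbcbabbcacbacccccaba'
  #8 SA[8]=29  'acccccaba'
  #9 SA[9]=36  'ba'
  #10 SA[10]=21  'babbcacbacccccaba'
  #11 SA[11]=16  'bacbcbabbcacbacccccaba'
  #12 SA[12]=28  'bacccccaba'
  #13 SA[13]=15  'bbacbcbabbcacbacccccaba'
  #14 SA[14]=4  'bbbbcacacccbbacbcbabbcacbacccccaba'
  #15 SA[15]=5  'bbbcacacccbbacbcbabbcacbacccccaba'
  #16 SA[16]=6  'bbcacacccbbacbcbabbcacbacccccaba'
  #17 SA[17]=23  'bbcacbacccccaba'
  #18 SA[18]=7  'bcacacccbbacbcbabbcacbacccccaba'
  #19 SA[19]=24  'bcacbacccccaba'
  #20 SA[20]=19  'bcbabbcacbacccccaba'
  #21 SA[21]=34  'caba'
  #22 SA[22]=8  'cacacccbbacbcbabbcacbacccccaba'
  #23 SA[23]=25  'cacbacccccaba'
  #24 SA[24]=10  'cacccbbacbcbabbcacbacccccaba'
  #25 SA[25]=20  'cbabbcacbacccccaba'
  #26 SA[26]=27  'cbacccccaba'
  #27 SA[27]=14  'cbbacbcbabbcacbacccccaba'
  #28 SA[28]=3  'cbbbbcacacccbbacbcbabbcacbacccccaba'
  #29 SA[29]=18  'cbcbabbcacbacccccaba'
  #30 SA[30]=33  'ccaba'
  #31 SA[31]=13  'ccbbacbcbabbcacbacccccaba'
  #32 SA[32]=2  'ccbbbbcacacccbbacbcbabbcacbacccccaba'
  #33 SA[33]=32  'cccaba'
  #34 SA[34]=12  'cccbbacbcbabbcacbacccccaba'
  #35 SA[35]=1  'cccbbbbcacacccbbacbcbabbcacbacccccaba'
  #36 SA[36]=31  'ccccaba'
  #37 SA[37]=30  'cccccaba'

[37, 35, 22, 9, 26, 17, 11, 0, 29, 36, 21, 16, 28, 15, 4, 5, 6, 23, 7, 24, 19, 34, 8, 25, 10, 20, 27, 14, 3, 18, 33, 13, 2, 32, 12, 1, 31, 30]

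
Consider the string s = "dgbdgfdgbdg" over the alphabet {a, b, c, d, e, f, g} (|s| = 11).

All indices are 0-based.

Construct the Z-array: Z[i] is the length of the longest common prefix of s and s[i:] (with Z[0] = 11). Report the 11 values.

[11, 0, 0, 2, 0, 0, 5, 0, 0, 2, 0]

Z[0]=11
i=1: i≥r, start 0; Z[1]=0
i=2: i≥r, start 0; Z[2]=0
i=3: i≥r, start 0; Z[3]=2 grow→box=[3,5)
i=4: min(r-i=1, Z[1]=0)=0; Z[4]=0
i=5: i≥r, start 0; Z[5]=0
i=6: i≥r, start 0; Z[6]=5 grow→box=[6,11)
i=7: min(r-i=4, Z[1]=0)=0; Z[7]=0
i=8: min(r-i=3, Z[2]=0)=0; Z[8]=0
i=9: min(r-i=2, Z[3]=2)=2; Z[9]=2
i=10: min(r-i=1, Z[4]=0)=0; Z[10]=0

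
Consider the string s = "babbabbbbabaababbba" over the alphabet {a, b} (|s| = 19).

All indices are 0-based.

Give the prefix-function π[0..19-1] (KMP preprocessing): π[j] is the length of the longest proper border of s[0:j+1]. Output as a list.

π[0] = 0
j=1 s[j]='a': π[1]=0 (border '')
j=2 s[j]='b': π[2]=1 (border 'b')
j=3 s[j]='b': k: 1→0; π[3]=1 (border 'b')
j=4 s[j]='a': π[4]=2 (border 'ba')
j=5 s[j]='b': π[5]=3 (border 'bab')
j=6 s[j]='b': π[6]=4 (border 'babb')
j=7 s[j]='b': k: 4→1→0; π[7]=1 (border 'b')
j=8 s[j]='b': k: 1→0; π[8]=1 (border 'b')
j=9 s[j]='a': π[9]=2 (border 'ba')
j=10 s[j]='b': π[10]=3 (border 'bab')
j=11 s[j]='a': k: 3→1; π[11]=2 (border 'ba')
j=12 s[j]='a': k: 2→0; π[12]=0 (border '')
j=13 s[j]='b': π[13]=1 (border 'b')
j=14 s[j]='a': π[14]=2 (border 'ba')
j=15 s[j]='b': π[15]=3 (border 'bab')
j=16 s[j]='b': π[16]=4 (border 'babb')
j=17 s[j]='b': k: 4→1→0; π[17]=1 (border 'b')
j=18 s[j]='a': π[18]=2 (border 'ba')

[0, 0, 1, 1, 2, 3, 4, 1, 1, 2, 3, 2, 0, 1, 2, 3, 4, 1, 2]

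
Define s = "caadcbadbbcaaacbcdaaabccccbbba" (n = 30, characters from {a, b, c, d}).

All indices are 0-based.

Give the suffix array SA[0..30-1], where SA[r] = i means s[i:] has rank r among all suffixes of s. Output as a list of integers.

[29, 18, 11, 19, 12, 1, 20, 13, 6, 2, 28, 5, 27, 26, 8, 9, 21, 15, 10, 0, 4, 25, 14, 24, 23, 22, 16, 17, 7, 3]

sorted suffixes:
  #0 SA[0]=29  'a'
  #1 SA[1]=18  'aaabccccbbba'
  #2 SA[2]=11  'aaacbcdaaabccccbbba'
  #3 SA[3]=19  'aabccccbbba'
  #4 SA[4]=12  'aacbcdaaabccccbbba'
  #5 SA[5]=1  'aadcbadbbcaaacbcdaaabccccbbba'
  #6 SA[6]=20  'abccccbbba'
  #7 SA[7]=13  'acbcdaaabccccbbba'
  #8 SA[8]=6  'adbbcaaacbcdaaabccccbbba'
  #9 SA[9]=2  'adcbadbbcaaacbcdaaabccccbbba'
  #10 SA[10]=28  'ba'
  #11 SA[11]=5  'badbbcaaacbcdaaabccccbbba'
  #12 SA[12]=27  'bba'
  #13 SA[13]=26  'bbba'
  #14 SA[14]=8  'bbcaaacbcdaaabccccbbba'
  #15 SA[15]=9  'bcaaacbcdaaabccccbbba'
  #16 SA[16]=21  'bccccbbba'
  #17 SA[17]=15  'bcdaaabccccbbba'
  #18 SA[18]=10  'caaacbcdaaabccccbbba'
  #19 SA[19]=0  'caadcbadbbcaaacbcdaaabccccbbba'
  #20 SA[20]=4  'cbadbbcaaacbcdaaabccccbbba'
  #21 SA[21]=25  'cbbba'
  #22 SA[22]=14  'cbcdaaabccccbbba'
  #23 SA[23]=24  'ccbbba'
  #24 SA[24]=23  'cccbbba'
  #25 SA[25]=22  'ccccbbba'
  #26 SA[26]=16  'cdaaabccccbbba'
  #27 SA[27]=17  'daaabccccbbba'
  #28 SA[28]=7  'dbbcaaacbcdaaabccccbbba'
  #29 SA[29]=3  'dcbadbbcaaacbcdaaabccccbbba'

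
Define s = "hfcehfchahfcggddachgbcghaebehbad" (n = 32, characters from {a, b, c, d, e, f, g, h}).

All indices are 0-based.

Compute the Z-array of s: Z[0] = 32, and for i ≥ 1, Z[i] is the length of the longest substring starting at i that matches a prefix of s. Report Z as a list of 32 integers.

[32, 0, 0, 0, 3, 0, 0, 1, 0, 3, 0, 0, 0, 0, 0, 0, 0, 0, 1, 0, 0, 0, 0, 1, 0, 0, 0, 0, 1, 0, 0, 0]

Z[0]=32
i=1: i≥r, start 0; Z[1]=0
i=2: i≥r, start 0; Z[2]=0
i=3: i≥r, start 0; Z[3]=0
i=4: i≥r, start 0; Z[4]=3 scan→box=[4,7)
i=5: min(r-i=2, Z[1]=0)=0; Z[5]=0
i=6: min(r-i=1, Z[2]=0)=0; Z[6]=0
i=7: i≥r, start 0; Z[7]=1 scan→box=[7,8)
i=8: i≥r, start 0; Z[8]=0
i=9: i≥r, start 0; Z[9]=3 scan→box=[9,12)
i=10: min(r-i=2, Z[1]=0)=0; Z[10]=0
i=11: min(r-i=1, Z[2]=0)=0; Z[11]=0
i=12: i≥r, start 0; Z[12]=0
i=13: i≥r, start 0; Z[13]=0
i=14: i≥r, start 0; Z[14]=0
i=15: i≥r, start 0; Z[15]=0
i=16: i≥r, start 0; Z[16]=0
i=17: i≥r, start 0; Z[17]=0
i=18: i≥r, start 0; Z[18]=1 scan→box=[18,19)
i=19: i≥r, start 0; Z[19]=0
i=20: i≥r, start 0; Z[20]=0
i=21: i≥r, start 0; Z[21]=0
i=22: i≥r, start 0; Z[22]=0
i=23: i≥r, start 0; Z[23]=1 scan→box=[23,24)
i=24: i≥r, start 0; Z[24]=0
i=25: i≥r, start 0; Z[25]=0
i=26: i≥r, start 0; Z[26]=0
i=27: i≥r, start 0; Z[27]=0
i=28: i≥r, start 0; Z[28]=1 scan→box=[28,29)
i=29: i≥r, start 0; Z[29]=0
i=30: i≥r, start 0; Z[30]=0
i=31: i≥r, start 0; Z[31]=0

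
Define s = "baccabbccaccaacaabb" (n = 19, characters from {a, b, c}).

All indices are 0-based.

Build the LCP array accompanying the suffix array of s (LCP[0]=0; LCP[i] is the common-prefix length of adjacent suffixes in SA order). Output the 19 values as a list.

[0, 2, 1, 3, 1, 2, 4, 0, 1, 1, 2, 1, 0, 3, 2, 2, 1, 3, 3]

rank | idx | suffix
   0 |  15 | aabb
   1 |  12 | aacaabb
   2 |  16 | abb
   3 |   4 | abbccaccaacaabb
   4 |  13 | acaabb
   5 |   9 | accaacaabb
   6 |   1 | accabbccaccaacaabb
   7 |  18 | b
   8 |   0 | baccabbccaccaacaabb
   9 |  17 | bb
  10 |   5 | bbccaccaacaabb
  11 |   6 | bccaccaacaabb
  12 |  14 | caabb
  13 |  11 | caacaabb
  14 |   3 | cabbccaccaacaabb
  15 |   8 | caccaacaabb
  16 |  10 | ccaacaabb
  17 |   2 | ccabbccaccaacaabb
  18 |   7 | ccaccaacaabb

SA = [15, 12, 16, 4, 13, 9, 1, 18, 0, 17, 5, 6, 14, 11, 3, 8, 10, 2, 7]
i: (SA[i-1],SA[i]) lcp shared
  1: (15,12) 2 'aa'
  2: (12,16) 1 'a'
  3: (16,4) 3 'abb'
  4: (4,13) 1 'a'
  5: (13,9) 2 'ac'
  6: (9,1) 4 'acca'
  7: (1,18) 0 ''
  8: (18,0) 1 'b'
  9: (0,17) 1 'b'
  10: (17,5) 2 'bb'
  11: (5,6) 1 'b'
  12: (6,14) 0 ''
  13: (14,11) 3 'caa'
  14: (11,3) 2 'ca'
  15: (3,8) 2 'ca'
  16: (8,10) 1 'c'
  17: (10,2) 3 'cca'
  18: (2,7) 3 'cca'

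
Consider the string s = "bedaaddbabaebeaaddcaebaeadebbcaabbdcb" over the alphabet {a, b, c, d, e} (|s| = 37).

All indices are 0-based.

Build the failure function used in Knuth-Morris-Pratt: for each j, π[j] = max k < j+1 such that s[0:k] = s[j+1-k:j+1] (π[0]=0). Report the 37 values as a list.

π[0] = 0
j=1 s[j]='e': π[1]=0 (border '')
j=2 s[j]='d': π[2]=0 (border '')
j=3 s[j]='a': π[3]=0 (border '')
j=4 s[j]='a': π[4]=0 (border '')
j=5 s[j]='d': π[5]=0 (border '')
j=6 s[j]='d': π[6]=0 (border '')
j=7 s[j]='b': π[7]=1 (border 'b')
j=8 s[j]='a': k: 1→0; π[8]=0 (border '')
j=9 s[j]='b': π[9]=1 (border 'b')
j=10 s[j]='a': k: 1→0; π[10]=0 (border '')
j=11 s[j]='e': π[11]=0 (border '')
j=12 s[j]='b': π[12]=1 (border 'b')
j=13 s[j]='e': π[13]=2 (border 'be')
j=14 s[j]='a': k: 2→0; π[14]=0 (border '')
j=15 s[j]='a': π[15]=0 (border '')
j=16 s[j]='d': π[16]=0 (border '')
j=17 s[j]='d': π[17]=0 (border '')
j=18 s[j]='c': π[18]=0 (border '')
j=19 s[j]='a': π[19]=0 (border '')
j=20 s[j]='e': π[20]=0 (border '')
j=21 s[j]='b': π[21]=1 (border 'b')
j=22 s[j]='a': k: 1→0; π[22]=0 (border '')
j=23 s[j]='e': π[23]=0 (border '')
j=24 s[j]='a': π[24]=0 (border '')
j=25 s[j]='d': π[25]=0 (border '')
j=26 s[j]='e': π[26]=0 (border '')
j=27 s[j]='b': π[27]=1 (border 'b')
j=28 s[j]='b': k: 1→0; π[28]=1 (border 'b')
j=29 s[j]='c': k: 1→0; π[29]=0 (border '')
j=30 s[j]='a': π[30]=0 (border '')
j=31 s[j]='a': π[31]=0 (border '')
j=32 s[j]='b': π[32]=1 (border 'b')
j=33 s[j]='b': k: 1→0; π[33]=1 (border 'b')
j=34 s[j]='d': k: 1→0; π[34]=0 (border '')
j=35 s[j]='c': π[35]=0 (border '')
j=36 s[j]='b': π[36]=1 (border 'b')

[0, 0, 0, 0, 0, 0, 0, 1, 0, 1, 0, 0, 1, 2, 0, 0, 0, 0, 0, 0, 0, 1, 0, 0, 0, 0, 0, 1, 1, 0, 0, 0, 1, 1, 0, 0, 1]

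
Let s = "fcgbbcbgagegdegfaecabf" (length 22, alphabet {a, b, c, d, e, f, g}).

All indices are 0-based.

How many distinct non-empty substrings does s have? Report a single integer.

rank | idx | suffix
   0 |  19 | abf
   1 |  16 | aecabf
   2 |   8 | agegdegfaecabf
   3 |   3 | bbcbgagegdegfaecabf
   4 |   4 | bcbgagegdegfaecabf
   5 |  20 | bf
   6 |   6 | bgagegdegfaecabf
   7 |  18 | cabf
   8 |   5 | cbgagegdegfaecabf
   9 |   1 | cgbbcbgagegdegfaecabf
  10 |  12 | degfaecabf
  11 |  17 | ecabf
  12 |  10 | egdegfaecabf
  13 |  13 | egfaecabf
  14 |  21 | f
  15 |  15 | faecabf
  16 |   0 | fcgbbcbgagegdegfaecabf
  17 |   7 | gagegdegfaecabf
  18 |   2 | gbbcbgagegdegfaecabf
  19 |  11 | gdegfaecabf
  20 |   9 | gegdegfaecabf
  21 |  14 | gfaecabf

SA = [19, 16, 8, 3, 4, 20, 6, 18, 5, 1, 12, 17, 10, 13, 21, 15, 0, 7, 2, 11, 9, 14]
i: (SA[i-1],SA[i]) lcp shared
  1: (19,16) 1 'a'
  2: (16,8) 1 'a'
  3: (8,3) 0 ''
  4: (3,4) 1 'b'
  5: (4,20) 1 'b'
  6: (20,6) 1 'b'
  7: (6,18) 0 ''
  8: (18,5) 1 'c'
  9: (5,1) 1 'c'
  10: (1,12) 0 ''
  11: (12,17) 0 ''
  12: (17,10) 1 'e'
  13: (10,13) 2 'eg'
  14: (13,21) 0 ''
  15: (21,15) 1 'f'
  16: (15,0) 1 'f'
  17: (0,7) 0 ''
  18: (7,2) 1 'g'
  19: (2,11) 1 'g'
  20: (11,9) 1 'g'
  21: (9,14) 1 'g'

n(n+1)/2 = 22·23/2 = 253
Σ LCP = 0 + 1 + 1 + 0 + 1 + 1 + 1 + 0 + 1 + 1 + 0 + 0 + 1 + 2 + 0 + 1 + 1 + 0 + 1 + 1 + 1 + 1 = 16
distinct = 253 − 16 = 237

237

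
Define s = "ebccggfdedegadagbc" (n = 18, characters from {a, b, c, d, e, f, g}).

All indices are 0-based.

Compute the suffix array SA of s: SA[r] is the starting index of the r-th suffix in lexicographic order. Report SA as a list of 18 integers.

[12, 14, 16, 1, 17, 2, 3, 13, 7, 9, 0, 8, 10, 6, 11, 15, 5, 4]

rank→(start, suffix):
  0 → (12, 'adagbc')
  1 → (14, 'agbc')
  2 → (16, 'bc')
  3 → (1, 'bccggfdedegadagbc')
  4 → (17, 'c')
  5 → (2, 'ccggfdedegadagbc')
  6 → (3, 'cggfdedegadagbc')
  7 → (13, 'dagbc')
  8 → (7, 'dedegadagbc')
  9 → (9, 'degadagbc')
  10 → (0, 'ebccggfdedegadagbc')
  11 → (8, 'edegadagbc')
  12 → (10, 'egadagbc')
  13 → (6, 'fdedegadagbc')
  14 → (11, 'gadagbc')
  15 → (15, 'gbc')
  16 → (5, 'gfdedegadagbc')
  17 → (4, 'ggfdedegadagbc')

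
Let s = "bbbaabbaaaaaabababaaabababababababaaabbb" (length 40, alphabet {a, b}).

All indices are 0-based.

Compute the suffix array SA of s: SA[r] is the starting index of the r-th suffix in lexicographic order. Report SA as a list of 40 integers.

[7, 8, 9, 10, 18, 34, 11, 19, 3, 35, 16, 32, 14, 30, 12, 28, 26, 24, 22, 20, 4, 36, 39, 6, 17, 33, 2, 15, 31, 13, 29, 27, 25, 23, 21, 38, 5, 1, 37, 0]

rank | idx | suffix
   0 |   7 | aaaaaabababaaabababababababaaabbb
   1 |   8 | aaaaabababaaabababababababaaabbb
   2 |   9 | aaaabababaaabababababababaaabbb
   3 |  10 | aaabababaaabababababababaaabbb
   4 |  18 | aaabababababababaaabbb
   5 |  34 | aaabbb
   6 |  11 | aabababaaabababababababaaabbb
   7 |  19 | aabababababababaaabbb
   8 |   3 | aabbaaaaaabababaaabababababababaaabbb
   9 |  35 | aabbb
  10 |  16 | abaaabababababababaaabbb
  11 |  32 | abaaabbb
  12 |  14 | ababaaabababababababaaabbb
  13 |  30 | ababaaabbb
  14 |  12 | abababaaabababababababaaabbb
  15 |  28 | abababaaabbb
  16 |  26 | ababababaaabbb
  17 |  24 | abababababaaabbb
  18 |  22 | ababababababaaabbb
  19 |  20 | abababababababaaabbb
  20 |   4 | abbaaaaaabababaaabababababababaaabbb
  21 |  36 | abbb
  22 |  39 | b
  23 |   6 | baaaaaabababaaabababababababaaabbb
  24 |  17 | baaabababababababaaabbb
  25 |  33 | baaabbb
  26 |   2 | baabbaaaaaabababaaabababababababaaabbb
  27 |  15 | babaaabababababababaaabbb
  28 |  31 | babaaabbb
  29 |  13 | bababaaabababababababaaabbb
  30 |  29 | bababaaabbb
  31 |  27 | babababaaabbb
  32 |  25 | bababababaaabbb
  33 |  23 | babababababaaabbb
  34 |  21 | bababababababaaabbb
  35 |  38 | bb
  36 |   5 | bbaaaaaabababaaabababababababaaabbb
  37 |   1 | bbaabbaaaaaabababaaabababababababaaabbb
  38 |  37 | bbb
  39 |   0 | bbbaabbaaaaaabababaaabababababababaaabbb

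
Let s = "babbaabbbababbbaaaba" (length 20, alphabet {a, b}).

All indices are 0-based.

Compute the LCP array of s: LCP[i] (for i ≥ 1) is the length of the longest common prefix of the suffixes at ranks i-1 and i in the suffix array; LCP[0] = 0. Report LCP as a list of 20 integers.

sorted suffixes:
  #0 SA[0]=19  'a'
  #1 SA[1]=15  'aaaba'
  #2 SA[2]=16  'aaba'
  #3 SA[3]=4  'aabbbababbbaaaba'
  #4 SA[4]=17  'aba'
  #5 SA[5]=9  'ababbbaaaba'
  #6 SA[6]=1  'abbaabbbababbbaaaba'
  #7 SA[7]=11  'abbbaaaba'
  #8 SA[8]=5  'abbbababbbaaaba'
  #9 SA[9]=18  'ba'
  #10 SA[10]=14  'baaaba'
  #11 SA[11]=3  'baabbbababbbaaaba'
  #12 SA[12]=8  'bababbbaaaba'
  #13 SA[13]=0  'babbaabbbababbbaaaba'
  #14 SA[14]=10  'babbbaaaba'
  #15 SA[15]=13  'bbaaaba'
  #16 SA[16]=2  'bbaabbbababbbaaaba'
  #17 SA[17]=7  'bbababbbaaaba'
  #18 SA[18]=12  'bbbaaaba'
  #19 SA[19]=6  'bbbababbbaaaba'

SA = [19, 15, 16, 4, 17, 9, 1, 11, 5, 18, 14, 3, 8, 0, 10, 13, 2, 7, 12, 6]
i: (SA[i-1],SA[i]) lcp shared
  1: (19,15) 1 'a'
  2: (15,16) 2 'aa'
  3: (16,4) 3 'aab'
  4: (4,17) 1 'a'
  5: (17,9) 3 'aba'
  6: (9,1) 2 'ab'
  7: (1,11) 3 'abb'
  8: (11,5) 5 'abbba'
  9: (5,18) 0 ''
  10: (18,14) 2 'ba'
  11: (14,3) 3 'baa'
  12: (3,8) 2 'ba'
  13: (8,0) 3 'bab'
  14: (0,10) 4 'babb'
  15: (10,13) 1 'b'
  16: (13,2) 4 'bbaa'
  17: (2,7) 3 'bba'
  18: (7,12) 2 'bb'
  19: (12,6) 4 'bbba'

[0, 1, 2, 3, 1, 3, 2, 3, 5, 0, 2, 3, 2, 3, 4, 1, 4, 3, 2, 4]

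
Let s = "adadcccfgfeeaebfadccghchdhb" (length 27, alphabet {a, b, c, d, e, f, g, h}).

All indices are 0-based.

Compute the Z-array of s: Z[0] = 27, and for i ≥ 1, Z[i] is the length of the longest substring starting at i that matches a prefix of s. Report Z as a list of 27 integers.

Z[0]=27
i=1: fresh scan; Z[1]=0
i=2: fresh scan; Z[2]=2 grow→box=[2,4)
i=3: min(r-i=1, Z[1]=0)=0; Z[3]=0
i=4: fresh scan; Z[4]=0
i=5: fresh scan; Z[5]=0
i=6: fresh scan; Z[6]=0
i=7: fresh scan; Z[7]=0
i=8: fresh scan; Z[8]=0
i=9: fresh scan; Z[9]=0
i=10: fresh scan; Z[10]=0
i=11: fresh scan; Z[11]=0
i=12: fresh scan; Z[12]=1 grow→box=[12,13)
i=13: fresh scan; Z[13]=0
i=14: fresh scan; Z[14]=0
i=15: fresh scan; Z[15]=0
i=16: fresh scan; Z[16]=2 grow→box=[16,18)
i=17: min(r-i=1, Z[1]=0)=0; Z[17]=0
i=18: fresh scan; Z[18]=0
i=19: fresh scan; Z[19]=0
i=20: fresh scan; Z[20]=0
i=21: fresh scan; Z[21]=0
i=22: fresh scan; Z[22]=0
i=23: fresh scan; Z[23]=0
i=24: fresh scan; Z[24]=0
i=25: fresh scan; Z[25]=0
i=26: fresh scan; Z[26]=0

[27, 0, 2, 0, 0, 0, 0, 0, 0, 0, 0, 0, 1, 0, 0, 0, 2, 0, 0, 0, 0, 0, 0, 0, 0, 0, 0]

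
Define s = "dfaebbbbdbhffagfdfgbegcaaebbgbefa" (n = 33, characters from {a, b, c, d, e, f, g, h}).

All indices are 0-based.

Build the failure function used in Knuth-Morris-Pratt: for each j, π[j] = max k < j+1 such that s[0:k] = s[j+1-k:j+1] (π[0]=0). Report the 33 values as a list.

[0, 0, 0, 0, 0, 0, 0, 0, 1, 0, 0, 0, 0, 0, 0, 0, 1, 2, 0, 0, 0, 0, 0, 0, 0, 0, 0, 0, 0, 0, 0, 0, 0]

π[0] = 0
j=1 s[j]='f': π[1]=0 (border '')
j=2 s[j]='a': π[2]=0 (border '')
j=3 s[j]='e': π[3]=0 (border '')
j=4 s[j]='b': π[4]=0 (border '')
j=5 s[j]='b': π[5]=0 (border '')
j=6 s[j]='b': π[6]=0 (border '')
j=7 s[j]='b': π[7]=0 (border '')
j=8 s[j]='d': π[8]=1 (border 'd')
j=9 s[j]='b': k: 1→0; π[9]=0 (border '')
j=10 s[j]='h': π[10]=0 (border '')
j=11 s[j]='f': π[11]=0 (border '')
j=12 s[j]='f': π[12]=0 (border '')
j=13 s[j]='a': π[13]=0 (border '')
j=14 s[j]='g': π[14]=0 (border '')
j=15 s[j]='f': π[15]=0 (border '')
j=16 s[j]='d': π[16]=1 (border 'd')
j=17 s[j]='f': π[17]=2 (border 'df')
j=18 s[j]='g': k: 2→0; π[18]=0 (border '')
j=19 s[j]='b': π[19]=0 (border '')
j=20 s[j]='e': π[20]=0 (border '')
j=21 s[j]='g': π[21]=0 (border '')
j=22 s[j]='c': π[22]=0 (border '')
j=23 s[j]='a': π[23]=0 (border '')
j=24 s[j]='a': π[24]=0 (border '')
j=25 s[j]='e': π[25]=0 (border '')
j=26 s[j]='b': π[26]=0 (border '')
j=27 s[j]='b': π[27]=0 (border '')
j=28 s[j]='g': π[28]=0 (border '')
j=29 s[j]='b': π[29]=0 (border '')
j=30 s[j]='e': π[30]=0 (border '')
j=31 s[j]='f': π[31]=0 (border '')
j=32 s[j]='a': π[32]=0 (border '')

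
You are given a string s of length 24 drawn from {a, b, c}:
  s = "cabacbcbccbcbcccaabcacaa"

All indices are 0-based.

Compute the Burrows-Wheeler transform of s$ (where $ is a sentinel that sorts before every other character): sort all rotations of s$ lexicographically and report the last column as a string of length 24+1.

aacccacbaaccccac$bacbbcbb

rank  rotation                   last
    0  $cabacbcbccbcbcccaabcacaa  a
    1  a$cabacbcbccbcbcccaabcaca  a
    2  aa$cabacbcbccbcbcccaabcac  c
    3  aabcacaa$cabacbcbccbcbccc  c
    4  abacbcbccbcbcccaabcacaa$c  c
    5  abcacaa$cabacbcbccbcbccca  a
    6  acaa$cabacbcbccbcbcccaabc  c
    7  acbcbccbcbcccaabcacaa$cab  b
    8  bacbcbccbcbcccaabcacaa$ca  a
    9  bcacaa$cabacbcbccbcbcccaa  a
   10  bcbccbcbcccaabcacaa$cabac  c
   11  bcbcccaabcacaa$cabacbcbcc  c
   12  bccbcbcccaabcacaa$cabacbc  c
   13  bcccaabcacaa$cabacbcbccbc  c
   14  caa$cabacbcbccbcbcccaabca  a
   15  caabcacaa$cabacbcbccbcbcc  c
   16  cabacbcbccbcbcccaabcacaa$  $
   17  cacaa$cabacbcbccbcbcccaab  b
   18  cbcbccbcbcccaabcacaa$caba  a
   19  cbcbcccaabcacaa$cabacbcbc  c
   20  cbccbcbcccaabcacaa$cabacb  b
   21  cbcccaabcacaa$cabacbcbccb  b
   22  ccaabcacaa$cabacbcbccbcbc  c
   23  ccbcbcccaabcacaa$cabacbcb  b
   24  cccaabcacaa$cabacbcbccbcb  b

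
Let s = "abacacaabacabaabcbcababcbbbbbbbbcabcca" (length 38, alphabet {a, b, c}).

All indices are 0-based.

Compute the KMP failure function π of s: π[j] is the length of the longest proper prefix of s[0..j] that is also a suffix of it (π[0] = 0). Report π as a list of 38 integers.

π[0] = 0
j=1 s[j]='b': π[1]=0 (border '')
j=2 s[j]='a': π[2]=1 (border 'a')
j=3 s[j]='c': k: 1→0; π[3]=0 (border '')
j=4 s[j]='a': π[4]=1 (border 'a')
j=5 s[j]='c': k: 1→0; π[5]=0 (border '')
j=6 s[j]='a': π[6]=1 (border 'a')
j=7 s[j]='a': k: 1→0; π[7]=1 (border 'a')
j=8 s[j]='b': π[8]=2 (border 'ab')
j=9 s[j]='a': π[9]=3 (border 'aba')
j=10 s[j]='c': π[10]=4 (border 'abac')
j=11 s[j]='a': π[11]=5 (border 'abaca')
j=12 s[j]='b': k: 5→1; π[12]=2 (border 'ab')
j=13 s[j]='a': π[13]=3 (border 'aba')
j=14 s[j]='a': k: 3→1→0; π[14]=1 (border 'a')
j=15 s[j]='b': π[15]=2 (border 'ab')
j=16 s[j]='c': k: 2→0; π[16]=0 (border '')
j=17 s[j]='b': π[17]=0 (border '')
j=18 s[j]='c': π[18]=0 (border '')
j=19 s[j]='a': π[19]=1 (border 'a')
j=20 s[j]='b': π[20]=2 (border 'ab')
j=21 s[j]='a': π[21]=3 (border 'aba')
j=22 s[j]='b': k: 3→1; π[22]=2 (border 'ab')
j=23 s[j]='c': k: 2→0; π[23]=0 (border '')
j=24 s[j]='b': π[24]=0 (border '')
j=25 s[j]='b': π[25]=0 (border '')
j=26 s[j]='b': π[26]=0 (border '')
j=27 s[j]='b': π[27]=0 (border '')
j=28 s[j]='b': π[28]=0 (border '')
j=29 s[j]='b': π[29]=0 (border '')
j=30 s[j]='b': π[30]=0 (border '')
j=31 s[j]='b': π[31]=0 (border '')
j=32 s[j]='c': π[32]=0 (border '')
j=33 s[j]='a': π[33]=1 (border 'a')
j=34 s[j]='b': π[34]=2 (border 'ab')
j=35 s[j]='c': k: 2→0; π[35]=0 (border '')
j=36 s[j]='c': π[36]=0 (border '')
j=37 s[j]='a': π[37]=1 (border 'a')

[0, 0, 1, 0, 1, 0, 1, 1, 2, 3, 4, 5, 2, 3, 1, 2, 0, 0, 0, 1, 2, 3, 2, 0, 0, 0, 0, 0, 0, 0, 0, 0, 0, 1, 2, 0, 0, 1]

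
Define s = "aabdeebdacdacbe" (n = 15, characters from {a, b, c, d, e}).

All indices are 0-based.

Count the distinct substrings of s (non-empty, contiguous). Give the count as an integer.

106

rank→(start, suffix):
  0 → (0, 'aabdeebdacdacbe')
  1 → (1, 'abdeebdacdacbe')
  2 → (11, 'acbe')
  3 → (8, 'acdacbe')
  4 → (6, 'bdacdacbe')
  5 → (2, 'bdeebdacdacbe')
  6 → (13, 'be')
  7 → (12, 'cbe')
  8 → (9, 'cdacbe')
  9 → (10, 'dacbe')
  10 → (7, 'dacdacbe')
  11 → (3, 'deebdacdacbe')
  12 → (14, 'e')
  13 → (5, 'ebdacdacbe')
  14 → (4, 'eebdacdacbe')

SA = [0, 1, 11, 8, 6, 2, 13, 12, 9, 10, 7, 3, 14, 5, 4]
i: (SA[i-1],SA[i]) lcp shared
  1: (0,1) 1 'a'
  2: (1,11) 1 'a'
  3: (11,8) 2 'ac'
  4: (8,6) 0 ''
  5: (6,2) 2 'bd'
  6: (2,13) 1 'b'
  7: (13,12) 0 ''
  8: (12,9) 1 'c'
  9: (9,10) 0 ''
  10: (10,7) 3 'dac'
  11: (7,3) 1 'd'
  12: (3,14) 0 ''
  13: (14,5) 1 'e'
  14: (5,4) 1 'e'

n(n+1)/2 = 15·16/2 = 120
Σ LCP = 0 + 1 + 1 + 2 + 0 + 2 + 1 + 0 + 1 + 0 + 3 + 1 + 0 + 1 + 1 = 14
distinct = 120 − 14 = 106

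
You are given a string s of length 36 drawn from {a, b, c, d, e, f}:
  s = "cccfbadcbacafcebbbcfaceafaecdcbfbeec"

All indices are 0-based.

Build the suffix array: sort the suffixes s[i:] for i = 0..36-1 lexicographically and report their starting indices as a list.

rank | idx | suffix
   0 |   9 | acafcebbbcfaceafaecdcbfbeec
   1 |  20 | aceafaecdcbfbeec
   2 |   5 | adcbacafcebbbcfaceafaecdcbfbeec
   3 |  25 | aecdcbfbeec
   4 |  23 | afaecdcbfbeec
   5 |  11 | afcebbbcfaceafaecdcbfbeec
   6 |   8 | bacafcebbbcfaceafaecdcbfbeec
   7 |   4 | badcbacafcebbbcfaceafaecdcbfbeec
   8 |  15 | bbbcfaceafaecdcbfbeec
   9 |  16 | bbcfaceafaecdcbfbeec
  10 |  17 | bcfaceafaecdcbfbeec
  11 |  32 | beec
  12 |  30 | bfbeec
  13 |  35 | c
  14 |  10 | cafcebbbcfaceafaecdcbfbeec
  15 |   7 | cbacafcebbbcfaceafaecdcbfbeec
  16 |  29 | cbfbeec
  17 |   0 | cccfbadcbacafcebbbcfaceafaecdcbfbeec
  18 |   1 | ccfbadcbacafcebbbcfaceafaecdcbfbeec
  19 |  27 | cdcbfbeec
  20 |  21 | ceafaecdcbfbeec
  21 |  13 | cebbbcfaceafaecdcbfbeec
  22 |  18 | cfaceafaecdcbfbeec
  23 |   2 | cfbadcbacafcebbbcfaceafaecdcbfbeec
  24 |   6 | dcbacafcebbbcfaceafaecdcbfbeec
  25 |  28 | dcbfbeec
  26 |  22 | eafaecdcbfbeec
  27 |  14 | ebbbcfaceafaecdcbfbeec
  28 |  34 | ec
  29 |  26 | ecdcbfbeec
  30 |  33 | eec
  31 |  19 | faceafaecdcbfbeec
  32 |  24 | faecdcbfbeec
  33 |   3 | fbadcbacafcebbbcfaceafaecdcbfbeec
  34 |  31 | fbeec
  35 |  12 | fcebbbcfaceafaecdcbfbeec

[9, 20, 5, 25, 23, 11, 8, 4, 15, 16, 17, 32, 30, 35, 10, 7, 29, 0, 1, 27, 21, 13, 18, 2, 6, 28, 22, 14, 34, 26, 33, 19, 24, 3, 31, 12]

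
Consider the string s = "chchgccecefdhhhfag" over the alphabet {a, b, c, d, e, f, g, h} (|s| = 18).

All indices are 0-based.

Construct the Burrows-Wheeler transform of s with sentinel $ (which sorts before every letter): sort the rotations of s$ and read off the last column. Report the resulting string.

rank  rotation             last
    0  $chchgccecefdhhhfag  g
    1  ag$chchgccecefdhhhf  f
    2  ccecefdhhhfag$chchg  g
    3  cecefdhhhfag$chchgc  c
    4  cefdhhhfag$chchgcce  e
    5  chchgccecefdhhhfag$  $
    6  chgccecefdhhhfag$ch  h
    7  dhhhfag$chchgccecef  f
    8  ecefdhhhfag$chchgcc  c
    9  efdhhhfag$chchgccec  c
   10  fag$chchgccecefdhhh  h
   11  fdhhhfag$chchgccece  e
   12  g$chchgccecefdhhhfa  a
   13  gccecefdhhhfag$chch  h
   14  hchgccecefdhhhfag$c  c
   15  hfag$chchgccecefdhh  h
   16  hgccecefdhhhfag$chc  c
   17  hhfag$chchgccecefdh  h
   18  hhhfag$chchgccecefd  d

gfgce$hfccheahchchd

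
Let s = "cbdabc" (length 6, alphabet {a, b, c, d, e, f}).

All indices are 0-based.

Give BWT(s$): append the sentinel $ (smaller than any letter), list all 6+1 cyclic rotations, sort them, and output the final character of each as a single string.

cdacb$b

rank  rotation last
    0  $cbdabc  c
    1  abc$cbd  d
    2  bc$cbda  a
    3  bdabc$c  c
    4  c$cbdab  b
    5  cbdabc$  $
    6  dabc$cb  b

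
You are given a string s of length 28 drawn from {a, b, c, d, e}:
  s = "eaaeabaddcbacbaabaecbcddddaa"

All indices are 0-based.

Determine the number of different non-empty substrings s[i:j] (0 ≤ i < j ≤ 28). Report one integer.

367

sorted suffixes:
  #0 SA[0]=27  'a'
  #1 SA[1]=26  'aa'
  #2 SA[2]=14  'aabaecbcddddaa'
  #3 SA[3]=1  'aaeabaddcbacbaabaecbcddddaa'
  #4 SA[4]=4  'abaddcbacbaabaecbcddddaa'
  #5 SA[5]=15  'abaecbcddddaa'
  #6 SA[6]=11  'acbaabaecbcddddaa'
  #7 SA[7]=6  'addcbacbaabaecbcddddaa'
  #8 SA[8]=2  'aeabaddcbacbaabaecbcddddaa'
  #9 SA[9]=17  'aecbcddddaa'
  #10 SA[10]=13  'baabaecbcddddaa'
  #11 SA[11]=10  'bacbaabaecbcddddaa'
  #12 SA[12]=5  'baddcbacbaabaecbcddddaa'
  #13 SA[13]=16  'baecbcddddaa'
  #14 SA[14]=20  'bcddddaa'
  #15 SA[15]=12  'cbaabaecbcddddaa'
  #16 SA[16]=9  'cbacbaabaecbcddddaa'
  #17 SA[17]=19  'cbcddddaa'
  #18 SA[18]=21  'cddddaa'
  #19 SA[19]=25  'daa'
  #20 SA[20]=8  'dcbacbaabaecbcddddaa'
  #21 SA[21]=24  'ddaa'
  #22 SA[22]=7  'ddcbacbaabaecbcddddaa'
  #23 SA[23]=23  'dddaa'
  #24 SA[24]=22  'ddddaa'
  #25 SA[25]=0  'eaaeabaddcbacbaabaecbcddddaa'
  #26 SA[26]=3  'eabaddcbacbaabaecbcddddaa'
  #27 SA[27]=18  'ecbcddddaa'

SA = [27, 26, 14, 1, 4, 15, 11, 6, 2, 17, 13, 10, 5, 16, 20, 12, 9, 19, 21, 25, 8, 24, 7, 23, 22, 0, 3, 18]
[i] adj suffixes → lcp
  [1] 27/26 → 1 ('a')
  [2] 26/14 → 2 ('aa')
  [3] 14/1 → 2 ('aa')
  [4] 1/4 → 1 ('a')
  [5] 4/15 → 3 ('aba')
  [6] 15/11 → 1 ('a')
  [7] 11/6 → 1 ('a')
  [8] 6/2 → 1 ('a')
  [9] 2/17 → 2 ('ae')
  [10] 17/13 → 0 ('')
  [11] 13/10 → 2 ('ba')
  [12] 10/5 → 2 ('ba')
  [13] 5/16 → 2 ('ba')
  [14] 16/20 → 1 ('b')
  [15] 20/12 → 0 ('')
  [16] 12/9 → 3 ('cba')
  [17] 9/19 → 2 ('cb')
  [18] 19/21 → 1 ('c')
  [19] 21/25 → 0 ('')
  [20] 25/8 → 1 ('d')
  [21] 8/24 → 1 ('d')
  [22] 24/7 → 2 ('dd')
  [23] 7/23 → 2 ('dd')
  [24] 23/22 → 3 ('ddd')
  [25] 22/0 → 0 ('')
  [26] 0/3 → 2 ('ea')
  [27] 3/18 → 1 ('e')

n(n+1)/2 = 28·29/2 = 406
Σ LCP = 0 + 1 + 2 + 2 + 1 + 3 + 1 + 1 + 1 + 2 + 0 + 2 + 2 + 2 + 1 + 0 + 3 + 2 + 1 + 0 + 1 + 1 + 2 + 2 + 3 + 0 + 2 + 1 = 39
distinct = 406 − 39 = 367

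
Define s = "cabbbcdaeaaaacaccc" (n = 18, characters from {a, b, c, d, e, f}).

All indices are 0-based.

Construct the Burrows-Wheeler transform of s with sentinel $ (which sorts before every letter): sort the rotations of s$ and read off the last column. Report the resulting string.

rank  rotation             last
    0  $cabbbcdaeaaaacaccc  c
    1  aaaacaccc$cabbbcdae  e
    2  aaacaccc$cabbbcdaea  a
    3  aacaccc$cabbbcdaeaa  a
    4  abbbcdaeaaaacaccc$c  c
    5  acaccc$cabbbcdaeaaa  a
    6  accc$cabbbcdaeaaaac  c
    7  aeaaaacaccc$cabbbcd  d
    8  bbbcdaeaaaacaccc$ca  a
    9  bbcdaeaaaacaccc$cab  b
   10  bcdaeaaaacaccc$cabb  b
   11  c$cabbbcdaeaaaacacc  c
   12  cabbbcdaeaaaacaccc$  $
   13  caccc$cabbbcdaeaaaa  a
   14  cc$cabbbcdaeaaaacac  c
   15  ccc$cabbbcdaeaaaaca  a
   16  cdaeaaaacaccc$cabbb  b
   17  daeaaaacaccc$cabbbc  c
   18  eaaaacaccc$cabbbcda  a

ceaacacdabbc$acabca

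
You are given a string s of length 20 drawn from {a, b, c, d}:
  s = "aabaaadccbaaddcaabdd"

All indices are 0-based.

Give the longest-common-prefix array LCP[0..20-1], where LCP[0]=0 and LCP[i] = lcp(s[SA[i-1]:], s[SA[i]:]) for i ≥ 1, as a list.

rank | idx | suffix
   0 |   3 | aaadccbaaddcaabdd
   1 |   0 | aabaaadccbaaddcaabdd
   2 |  15 | aabdd
   3 |   4 | aadccbaaddcaabdd
   4 |  10 | aaddcaabdd
   5 |   1 | abaaadccbaaddcaabdd
   6 |  16 | abdd
   7 |   5 | adccbaaddcaabdd
   8 |  11 | addcaabdd
   9 |   2 | baaadccbaaddcaabdd
  10 |   9 | baaddcaabdd
  11 |  17 | bdd
  12 |  14 | caabdd
  13 |   8 | cbaaddcaabdd
  14 |   7 | ccbaaddcaabdd
  15 |  19 | d
  16 |  13 | dcaabdd
  17 |   6 | dccbaaddcaabdd
  18 |  18 | dd
  19 |  12 | ddcaabdd

SA = [3, 0, 15, 4, 10, 1, 16, 5, 11, 2, 9, 17, 14, 8, 7, 19, 13, 6, 18, 12]
rank  pair      lcp
   1  s[3:],s[0:]  2  'aa'
   2  s[0:],s[15:]  3  'aab'
   3  s[15:],s[4:]  2  'aa'
   4  s[4:],s[10:]  3  'aad'
   5  s[10:],s[1:]  1  'a'
   6  s[1:],s[16:]  2  'ab'
   7  s[16:],s[5:]  1  'a'
   8  s[5:],s[11:]  2  'ad'
   9  s[11:],s[2:]  0  ''
  10  s[2:],s[9:]  3  'baa'
  11  s[9:],s[17:]  1  'b'
  12  s[17:],s[14:]  0  ''
  13  s[14:],s[8:]  1  'c'
  14  s[8:],s[7:]  1  'c'
  15  s[7:],s[19:]  0  ''
  16  s[19:],s[13:]  1  'd'
  17  s[13:],s[6:]  2  'dc'
  18  s[6:],s[18:]  1  'd'
  19  s[18:],s[12:]  2  'dd'

[0, 2, 3, 2, 3, 1, 2, 1, 2, 0, 3, 1, 0, 1, 1, 0, 1, 2, 1, 2]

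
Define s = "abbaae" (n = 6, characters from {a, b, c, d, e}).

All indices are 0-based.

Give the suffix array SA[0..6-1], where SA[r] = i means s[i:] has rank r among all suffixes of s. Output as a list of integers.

rank→(start, suffix):
  0 → (3, 'aae')
  1 → (0, 'abbaae')
  2 → (4, 'ae')
  3 → (2, 'baae')
  4 → (1, 'bbaae')
  5 → (5, 'e')

[3, 0, 4, 2, 1, 5]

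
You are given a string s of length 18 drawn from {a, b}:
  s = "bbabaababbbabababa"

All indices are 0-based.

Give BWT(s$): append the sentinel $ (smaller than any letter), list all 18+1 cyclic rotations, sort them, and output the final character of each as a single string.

rank  rotation             last
    0  $bbabaababbbabababa  a
    1  a$bbabaababbbababab  b
    2  aababbbabababa$bbab  b
    3  aba$bbabaababbbabab  b
    4  abaababbbabababa$bb  b
    5  ababa$bbabaababbbab  b
    6  abababa$bbabaababbb  b
    7  ababbbabababa$bbaba  a
    8  abbbabababa$bbabaab  b
    9  ba$bbabaababbbababa  a
   10  baababbbabababa$bba  a
   11  baba$bbabaababbbaba  a
   12  babaababbbabababa$b  b
   13  bababa$bbabaababbba  a
   14  babababa$bbabaababb  b
   15  babbbabababa$bbabaa  a
   16  bbabaababbbabababa$  $
   17  bbabababa$bbabaabab  b
   18  bbbabababa$bbabaaba  a

abbbbbbabaaababa$ba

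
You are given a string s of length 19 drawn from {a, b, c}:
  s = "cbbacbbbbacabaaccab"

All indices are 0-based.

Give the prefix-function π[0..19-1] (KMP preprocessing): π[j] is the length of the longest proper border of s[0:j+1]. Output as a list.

[0, 0, 0, 0, 1, 2, 3, 0, 0, 0, 1, 0, 0, 0, 0, 1, 1, 0, 0]

π[0] = 0
j=1 s[j]='b': π[1]=0 (border '')
j=2 s[j]='b': π[2]=0 (border '')
j=3 s[j]='a': π[3]=0 (border '')
j=4 s[j]='c': π[4]=1 (border 'c')
j=5 s[j]='b': π[5]=2 (border 'cb')
j=6 s[j]='b': π[6]=3 (border 'cbb')
j=7 s[j]='b': k: 3→0; π[7]=0 (border '')
j=8 s[j]='b': π[8]=0 (border '')
j=9 s[j]='a': π[9]=0 (border '')
j=10 s[j]='c': π[10]=1 (border 'c')
j=11 s[j]='a': k: 1→0; π[11]=0 (border '')
j=12 s[j]='b': π[12]=0 (border '')
j=13 s[j]='a': π[13]=0 (border '')
j=14 s[j]='a': π[14]=0 (border '')
j=15 s[j]='c': π[15]=1 (border 'c')
j=16 s[j]='c': k: 1→0; π[16]=1 (border 'c')
j=17 s[j]='a': k: 1→0; π[17]=0 (border '')
j=18 s[j]='b': π[18]=0 (border '')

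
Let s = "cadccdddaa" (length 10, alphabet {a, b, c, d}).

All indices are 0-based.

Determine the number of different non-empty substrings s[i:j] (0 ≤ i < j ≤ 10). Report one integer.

47

rank→(start, suffix):
  0 → (9, 'a')
  1 → (8, 'aa')
  2 → (1, 'adccdddaa')
  3 → (0, 'cadccdddaa')
  4 → (3, 'ccdddaa')
  5 → (4, 'cdddaa')
  6 → (7, 'daa')
  7 → (2, 'dccdddaa')
  8 → (6, 'ddaa')
  9 → (5, 'dddaa')

SA = [9, 8, 1, 0, 3, 4, 7, 2, 6, 5]
rank  pair      lcp
   1  s[9:],s[8:]  1  'a'
   2  s[8:],s[1:]  1  'a'
   3  s[1:],s[0:]  0  ''
   4  s[0:],s[3:]  1  'c'
   5  s[3:],s[4:]  1  'c'
   6  s[4:],s[7:]  0  ''
   7  s[7:],s[2:]  1  'd'
   8  s[2:],s[6:]  1  'd'
   9  s[6:],s[5:]  2  'dd'

n(n+1)/2 = 10·11/2 = 55
Σ LCP = 0 + 1 + 1 + 0 + 1 + 1 + 0 + 1 + 1 + 2 = 8
distinct = 55 − 8 = 47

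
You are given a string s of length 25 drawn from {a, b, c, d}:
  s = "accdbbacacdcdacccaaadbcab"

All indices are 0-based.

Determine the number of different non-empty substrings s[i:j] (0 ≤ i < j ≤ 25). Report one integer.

292

rank | idx | suffix
   0 |  17 | aaadbcab
   1 |  18 | aadbcab
   2 |  23 | ab
   3 |   6 | acacdcdacccaaadbcab
   4 |  13 | acccaaadbcab
   5 |   0 | accdbbacacdcdacccaaadbcab
   6 |   8 | acdcdacccaaadbcab
   7 |  19 | adbcab
   8 |  24 | b
   9 |   5 | bacacdcdacccaaadbcab
  10 |   4 | bbacacdcdacccaaadbcab
  11 |  21 | bcab
  12 |  16 | caaadbcab
  13 |  22 | cab
  14 |   7 | cacdcdacccaaadbcab
  15 |  15 | ccaaadbcab
  16 |  14 | cccaaadbcab
  17 |   1 | ccdbbacacdcdacccaaadbcab
  18 |  11 | cdacccaaadbcab
  19 |   2 | cdbbacacdcdacccaaadbcab
  20 |   9 | cdcdacccaaadbcab
  21 |  12 | dacccaaadbcab
  22 |   3 | dbbacacdcdacccaaadbcab
  23 |  20 | dbcab
  24 |  10 | dcdacccaaadbcab

SA = [17, 18, 23, 6, 13, 0, 8, 19, 24, 5, 4, 21, 16, 22, 7, 15, 14, 1, 11, 2, 9, 12, 3, 20, 10]
rank  pair      lcp
   1  s[17:],s[18:]  2  'aa'
   2  s[18:],s[23:]  1  'a'
   3  s[23:],s[6:]  1  'a'
   4  s[6:],s[13:]  2  'ac'
   5  s[13:],s[0:]  3  'acc'
   6  s[0:],s[8:]  2  'ac'
   7  s[8:],s[19:]  1  'a'
   8  s[19:],s[24:]  0  ''
   9  s[24:],s[5:]  1  'b'
  10  s[5:],s[4:]  1  'b'
  11  s[4:],s[21:]  1  'b'
  12  s[21:],s[16:]  0  ''
  13  s[16:],s[22:]  2  'ca'
  14  s[22:],s[7:]  2  'ca'
  15  s[7:],s[15:]  1  'c'
  16  s[15:],s[14:]  2  'cc'
  17  s[14:],s[1:]  2  'cc'
  18  s[1:],s[11:]  1  'c'
  19  s[11:],s[2:]  2  'cd'
  20  s[2:],s[9:]  2  'cd'
  21  s[9:],s[12:]  0  ''
  22  s[12:],s[3:]  1  'd'
  23  s[3:],s[20:]  2  'db'
  24  s[20:],s[10:]  1  'd'

n(n+1)/2 = 25·26/2 = 325
Σ LCP = 0 + 2 + 1 + 1 + 2 + 3 + 2 + 1 + 0 + 1 + 1 + 1 + 0 + 2 + 2 + 1 + 2 + 2 + 1 + 2 + 2 + 0 + 1 + 2 + 1 = 33
distinct = 325 − 33 = 292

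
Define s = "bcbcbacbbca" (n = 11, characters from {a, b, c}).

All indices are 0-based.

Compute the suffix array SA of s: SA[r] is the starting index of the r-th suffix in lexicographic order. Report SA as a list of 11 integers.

[10, 5, 4, 7, 8, 2, 0, 9, 3, 6, 1]

rank | idx | suffix
   0 |  10 | a
   1 |   5 | acbbca
   2 |   4 | bacbbca
   3 |   7 | bbca
   4 |   8 | bca
   5 |   2 | bcbacbbca
   6 |   0 | bcbcbacbbca
   7 |   9 | ca
   8 |   3 | cbacbbca
   9 |   6 | cbbca
  10 |   1 | cbcbacbbca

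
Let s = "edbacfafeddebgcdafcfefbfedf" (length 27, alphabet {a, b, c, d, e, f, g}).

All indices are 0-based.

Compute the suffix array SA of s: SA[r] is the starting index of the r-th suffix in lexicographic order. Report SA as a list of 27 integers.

[3, 16, 6, 2, 22, 12, 14, 4, 18, 15, 1, 9, 10, 25, 11, 0, 8, 24, 20, 26, 5, 21, 17, 7, 23, 19, 13]

sorted suffixes:
  #0 SA[0]=3  'acfafeddebgcdafcfefbfedf'
  #1 SA[1]=16  'afcfefbfedf'
  #2 SA[2]=6  'afeddebgcdafcfefbfedf'
  #3 SA[3]=2  'bacfafeddebgcdafcfefbfedf'
  #4 SA[4]=22  'bfedf'
  #5 SA[5]=12  'bgcdafcfefbfedf'
  #6 SA[6]=14  'cdafcfefbfedf'
  #7 SA[7]=4  'cfafeddebgcdafcfefbfedf'
  #8 SA[8]=18  'cfefbfedf'
  #9 SA[9]=15  'dafcfefbfedf'
  #10 SA[10]=1  'dbacfafeddebgcdafcfefbfedf'
  #11 SA[11]=9  'ddebgcdafcfefbfedf'
  #12 SA[12]=10  'debgcdafcfefbfedf'
  #13 SA[13]=25  'df'
  #14 SA[14]=11  'ebgcdafcfefbfedf'
  #15 SA[15]=0  'edbacfafeddebgcdafcfefbfedf'
  #16 SA[16]=8  'eddebgcdafcfefbfedf'
  #17 SA[17]=24  'edf'
  #18 SA[18]=20  'efbfedf'
  #19 SA[19]=26  'f'
  #20 SA[20]=5  'fafeddebgcdafcfefbfedf'
  #21 SA[21]=21  'fbfedf'
  #22 SA[22]=17  'fcfefbfedf'
  #23 SA[23]=7  'feddebgcdafcfefbfedf'
  #24 SA[24]=23  'fedf'
  #25 SA[25]=19  'fefbfedf'
  #26 SA[26]=13  'gcdafcfefbfedf'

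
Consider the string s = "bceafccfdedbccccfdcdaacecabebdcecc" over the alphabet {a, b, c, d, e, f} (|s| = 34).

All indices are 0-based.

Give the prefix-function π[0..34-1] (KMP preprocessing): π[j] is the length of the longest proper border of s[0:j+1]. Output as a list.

π[0] = 0
j=1 s[j]='c': π[1]=0 (border '')
j=2 s[j]='e': π[2]=0 (border '')
j=3 s[j]='a': π[3]=0 (border '')
j=4 s[j]='f': π[4]=0 (border '')
j=5 s[j]='c': π[5]=0 (border '')
j=6 s[j]='c': π[6]=0 (border '')
j=7 s[j]='f': π[7]=0 (border '')
j=8 s[j]='d': π[8]=0 (border '')
j=9 s[j]='e': π[9]=0 (border '')
j=10 s[j]='d': π[10]=0 (border '')
j=11 s[j]='b': π[11]=1 (border 'b')
j=12 s[j]='c': π[12]=2 (border 'bc')
j=13 s[j]='c': k: 2→0; π[13]=0 (border '')
j=14 s[j]='c': π[14]=0 (border '')
j=15 s[j]='c': π[15]=0 (border '')
j=16 s[j]='f': π[16]=0 (border '')
j=17 s[j]='d': π[17]=0 (border '')
j=18 s[j]='c': π[18]=0 (border '')
j=19 s[j]='d': π[19]=0 (border '')
j=20 s[j]='a': π[20]=0 (border '')
j=21 s[j]='a': π[21]=0 (border '')
j=22 s[j]='c': π[22]=0 (border '')
j=23 s[j]='e': π[23]=0 (border '')
j=24 s[j]='c': π[24]=0 (border '')
j=25 s[j]='a': π[25]=0 (border '')
j=26 s[j]='b': π[26]=1 (border 'b')
j=27 s[j]='e': k: 1→0; π[27]=0 (border '')
j=28 s[j]='b': π[28]=1 (border 'b')
j=29 s[j]='d': k: 1→0; π[29]=0 (border '')
j=30 s[j]='c': π[30]=0 (border '')
j=31 s[j]='e': π[31]=0 (border '')
j=32 s[j]='c': π[32]=0 (border '')
j=33 s[j]='c': π[33]=0 (border '')

[0, 0, 0, 0, 0, 0, 0, 0, 0, 0, 0, 1, 2, 0, 0, 0, 0, 0, 0, 0, 0, 0, 0, 0, 0, 0, 1, 0, 1, 0, 0, 0, 0, 0]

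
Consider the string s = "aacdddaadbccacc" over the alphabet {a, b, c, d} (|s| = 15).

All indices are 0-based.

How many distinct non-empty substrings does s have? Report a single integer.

rank | idx | suffix
   0 |   0 | aacdddaadbccacc
   1 |   6 | aadbccacc
   2 |  12 | acc
   3 |   1 | acdddaadbccacc
   4 |   7 | adbccacc
   5 |   9 | bccacc
   6 |  14 | c
   7 |  11 | cacc
   8 |  13 | cc
   9 |  10 | ccacc
  10 |   2 | cdddaadbccacc
  11 |   5 | daadbccacc
  12 |   8 | dbccacc
  13 |   4 | ddaadbccacc
  14 |   3 | dddaadbccacc

SA = [0, 6, 12, 1, 7, 9, 14, 11, 13, 10, 2, 5, 8, 4, 3]
rank  pair      lcp
   1  s[0:],s[6:]  2  'aa'
   2  s[6:],s[12:]  1  'a'
   3  s[12:],s[1:]  2  'ac'
   4  s[1:],s[7:]  1  'a'
   5  s[7:],s[9:]  0  ''
   6  s[9:],s[14:]  0  ''
   7  s[14:],s[11:]  1  'c'
   8  s[11:],s[13:]  1  'c'
   9  s[13:],s[10:]  2  'cc'
  10  s[10:],s[2:]  1  'c'
  11  s[2:],s[5:]  0  ''
  12  s[5:],s[8:]  1  'd'
  13  s[8:],s[4:]  1  'd'
  14  s[4:],s[3:]  2  'dd'

n(n+1)/2 = 15·16/2 = 120
Σ LCP = 0 + 2 + 1 + 2 + 1 + 0 + 0 + 1 + 1 + 2 + 1 + 0 + 1 + 1 + 2 = 15
distinct = 120 − 15 = 105

105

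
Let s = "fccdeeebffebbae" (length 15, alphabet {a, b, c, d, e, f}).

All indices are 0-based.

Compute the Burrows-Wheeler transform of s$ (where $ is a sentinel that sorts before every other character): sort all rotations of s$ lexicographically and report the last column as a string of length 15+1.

ebbeefccafeed$fb

rank  rotation          last
    0  $fccdeeebffebbae  e
    1  ae$fccdeeebffebb  b
    2  bae$fccdeeebffeb  b
    3  bbae$fccdeeebffe  e
    4  bffebbae$fccdeee  e
    5  ccdeeebffebbae$f  f
    6  cdeeebffebbae$fc  c
    7  deeebffebbae$fcc  c
    8  e$fccdeeebffebba  a
    9  ebbae$fccdeeebff  f
   10  ebffebbae$fccdee  e
   11  eebffebbae$fccde  e
   12  eeebffebbae$fccd  d
   13  fccdeeebffebbae$  $
   14  febbae$fccdeeebf  f
   15  ffebbae$fccdeeeb  b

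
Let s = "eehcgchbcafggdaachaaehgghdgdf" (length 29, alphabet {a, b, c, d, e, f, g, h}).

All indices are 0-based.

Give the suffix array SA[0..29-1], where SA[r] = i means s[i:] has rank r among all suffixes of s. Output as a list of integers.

[14, 18, 15, 19, 9, 7, 8, 3, 16, 5, 13, 27, 25, 0, 1, 20, 28, 10, 4, 12, 26, 11, 22, 23, 17, 6, 2, 24, 21]

rank | idx | suffix
   0 |  14 | aachaaehgghdgdf
   1 |  18 | aaehgghdgdf
   2 |  15 | achaaehgghdgdf
   3 |  19 | aehgghdgdf
   4 |   9 | afggdaachaaehgghdgdf
   5 |   7 | bcafggdaachaaehgghdgdf
   6 |   8 | cafggdaachaaehgghdgdf
   7 |   3 | cgchbcafggdaachaaehgghdgdf
   8 |  16 | chaaehgghdgdf
   9 |   5 | chbcafggdaachaaehgghdgdf
  10 |  13 | daachaaehgghdgdf
  11 |  27 | df
  12 |  25 | dgdf
  13 |   0 | eehcgchbcafggdaachaaehgghdgdf
  14 |   1 | ehcgchbcafggdaachaaehgghdgdf
  15 |  20 | ehgghdgdf
  16 |  28 | f
  17 |  10 | fggdaachaaehgghdgdf
  18 |   4 | gchbcafggdaachaaehgghdgdf
  19 |  12 | gdaachaaehgghdgdf
  20 |  26 | gdf
  21 |  11 | ggdaachaaehgghdgdf
  22 |  22 | gghdgdf
  23 |  23 | ghdgdf
  24 |  17 | haaehgghdgdf
  25 |   6 | hbcafggdaachaaehgghdgdf
  26 |   2 | hcgchbcafggdaachaaehgghdgdf
  27 |  24 | hdgdf
  28 |  21 | hgghdgdf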